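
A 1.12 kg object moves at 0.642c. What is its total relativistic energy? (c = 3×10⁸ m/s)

γ = 1/√(1 - 0.642²) = 1.3043
mc² = 1.12 × (3×10⁸)² = 1.008×10¹⁷ J
E = γmc² = 1.3043 × 1.008×10¹⁷ = 1.315×10¹⁷ J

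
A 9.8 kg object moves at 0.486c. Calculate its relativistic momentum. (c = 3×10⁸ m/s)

γ = 1/√(1 - 0.486²) = 1.144
v = 0.486 × 3×10⁸ = 1.458×10⁸ m/s
p = γmv = 1.144 × 9.8 × 1.458×10⁸ = 1.635×10⁹ kg·m/s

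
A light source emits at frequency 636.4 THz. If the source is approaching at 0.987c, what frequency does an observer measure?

β = v/c = 0.987
(1+β)/(1-β) = 1.987/0.013 = 152.85
Doppler factor = √(152.85) = 12.363
f_obs = 636.4 × 12.363 = 7868 THz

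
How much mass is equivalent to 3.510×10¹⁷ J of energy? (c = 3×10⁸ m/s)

From E = mc², we get m = E/c²
c² = (3×10⁸)² = 9×10¹⁶ m²/s²
m = 3.510×10¹⁷ / 9×10¹⁶ = 3.900 kg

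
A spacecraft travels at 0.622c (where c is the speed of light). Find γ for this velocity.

v/c = 0.622, so (v/c)² = 0.386884
1 - (v/c)² = 0.613116
γ = 1/√(0.613116) = 1.277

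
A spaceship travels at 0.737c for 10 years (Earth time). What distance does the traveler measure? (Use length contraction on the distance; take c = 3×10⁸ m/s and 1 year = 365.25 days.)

Earth distance: d = v × t = 0.737c × 10 yr = 6.9774×10¹⁶ m
γ = 1.4795
d' = d/γ = 6.9774×10¹⁶/1.4795 = 4.716×10¹⁶ m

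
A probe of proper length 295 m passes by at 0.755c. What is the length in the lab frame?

Proper length L₀ = 295 m
γ = 1/√(1 - 0.755²) = 1.525
L = L₀/γ = 295/1.525 = 193.4 m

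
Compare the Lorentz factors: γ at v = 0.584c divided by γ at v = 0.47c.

γ₁ = 1/√(1 - 0.584²) = 1.232
γ₂ = 1/√(1 - 0.47²) = 1.133
γ₁/γ₂ = 1.232/1.133 = 1.087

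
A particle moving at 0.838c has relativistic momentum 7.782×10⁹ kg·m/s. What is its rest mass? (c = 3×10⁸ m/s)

γ = 1/√(1 - 0.838²) = 1.833
v = 0.838 × 3×10⁸ = 2.514×10⁸ m/s
m = p/(γv) = 7.782×10⁹/(1.833 × 2.514×10⁸) = 16.89 kg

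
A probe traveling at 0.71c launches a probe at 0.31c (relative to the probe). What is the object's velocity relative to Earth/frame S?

u = (u' + v)/(1 + u'v/c²)
Numerator: 0.31 + 0.71 = 1.02
Denominator: 1 + 0.2201 = 1.2201
u = 1.02/1.2201 = 0.8360c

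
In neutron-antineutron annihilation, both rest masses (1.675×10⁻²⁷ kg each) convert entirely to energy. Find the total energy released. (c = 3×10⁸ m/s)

Both particles have the same rest mass, so total mass = 2m
E = 2m·c² = 2 × 1.675×10⁻²⁷ × (3×10⁸)²
= 2 × 1.675×10⁻²⁷ × 9×10¹⁶
= 3.015×10⁻¹⁰ J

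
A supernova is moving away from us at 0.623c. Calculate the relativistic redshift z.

β = 0.623
(1+β)/(1-β) = 1.623/0.377 = 4.305
√(4.305) = 2.075
z = 2.075 - 1 = 1.075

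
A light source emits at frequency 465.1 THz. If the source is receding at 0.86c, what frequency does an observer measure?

β = v/c = 0.86
(1-β)/(1+β) = 0.14/1.86 = 0.07527
Doppler factor = √(0.07527) = 0.2744
f_obs = 465.1 × 0.2744 = 127.6 THz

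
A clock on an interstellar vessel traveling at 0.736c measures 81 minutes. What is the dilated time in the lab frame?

Proper time Δt₀ = 81 minutes
γ = 1/√(1 - 0.736²) = 1.477
Δt = γΔt₀ = 1.477 × 81 = 119.6 minutes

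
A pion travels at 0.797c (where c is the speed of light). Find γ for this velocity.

v/c = 0.797, so (v/c)² = 0.635209
1 - (v/c)² = 0.364791
γ = 1/√(0.364791) = 1.656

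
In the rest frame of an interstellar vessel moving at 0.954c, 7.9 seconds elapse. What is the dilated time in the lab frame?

Proper time Δt₀ = 7.9 seconds
γ = 1/√(1 - 0.954²) = 3.335
Δt = γΔt₀ = 3.335 × 7.9 = 26.35 seconds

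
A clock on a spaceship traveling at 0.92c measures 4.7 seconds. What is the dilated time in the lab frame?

Proper time Δt₀ = 4.7 seconds
γ = 1/√(1 - 0.92²) = 2.552
Δt = γΔt₀ = 2.552 × 4.7 = 11.99 seconds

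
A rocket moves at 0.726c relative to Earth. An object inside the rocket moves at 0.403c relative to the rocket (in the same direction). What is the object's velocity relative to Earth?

u = (u' + v)/(1 + u'v/c²)
Numerator: 0.403 + 0.726 = 1.129
Denominator: 1 + 0.292578 = 1.292578
u = 1.129/1.292578 = 0.8734c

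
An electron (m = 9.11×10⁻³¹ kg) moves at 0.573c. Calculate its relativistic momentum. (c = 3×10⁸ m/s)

γ = 1/√(1 - 0.573²) = 1.220
v = 0.573 × 3×10⁸ = 1.719×10⁸ m/s
p = γmv = 1.220 × 9.11×10⁻³¹ × 1.719×10⁸ = 1.911×10⁻²² kg·m/s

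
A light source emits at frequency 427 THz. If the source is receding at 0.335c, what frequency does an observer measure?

β = v/c = 0.335
(1-β)/(1+β) = 0.665/1.335 = 0.4981
Doppler factor = √(0.4981) = 0.7058
f_obs = 427 × 0.7058 = 301.4 THz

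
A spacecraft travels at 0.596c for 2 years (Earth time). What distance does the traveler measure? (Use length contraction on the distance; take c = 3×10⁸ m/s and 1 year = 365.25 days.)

Earth distance: d = v × t = 0.596c × 2 yr = 1.12850×10¹⁶ m
γ = 1.24535
d' = d/γ = 1.12850×10¹⁶/1.24535 = 9.062×10¹⁵ m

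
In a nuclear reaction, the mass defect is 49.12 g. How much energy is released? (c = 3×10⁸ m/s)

Convert mass defect: Δm = 49.12 g = 0.04912 kg
E = Δm·c² = 0.04912 × (3×10⁸)²
= 0.04912 × 9×10¹⁶ = 4.421×10¹⁵ J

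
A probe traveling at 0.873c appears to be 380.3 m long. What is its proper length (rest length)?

Contracted length L = 380.3 m
γ = 1/√(1 - 0.873²) = 2.0504
L₀ = γL = 2.0504 × 380.3 = 779.8 m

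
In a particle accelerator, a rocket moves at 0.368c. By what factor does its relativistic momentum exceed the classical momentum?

p_rel = γmv, p_class = mv
Ratio = γ = 1/√(1 - 0.368²)
= 1/√(0.864576) = 1.075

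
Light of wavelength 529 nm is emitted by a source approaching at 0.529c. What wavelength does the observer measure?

β = 0.529
Wavelength Doppler factor = √(0.471/1.529) = √(0.3080) = 0.5550
λ_obs = 529 × 0.5550 = 293.6 nm (blueshift)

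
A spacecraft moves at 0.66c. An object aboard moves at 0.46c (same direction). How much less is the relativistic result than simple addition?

Classical: u' + v = 0.46 + 0.66 = 1.12c
Relativistic: u = (0.46 + 0.66)/(1 + 0.3036) = 1.12/1.3036 = 0.8592c
Difference: 1.12 - 0.8592 = 0.2608c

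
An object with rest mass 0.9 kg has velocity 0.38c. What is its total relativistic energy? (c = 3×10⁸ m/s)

γ = 1/√(1 - 0.38²) = 1.0811
mc² = 0.9 × (3×10⁸)² = 8.100×10¹⁶ J
E = γmc² = 1.0811 × 8.100×10¹⁶ = 8.757×10¹⁶ J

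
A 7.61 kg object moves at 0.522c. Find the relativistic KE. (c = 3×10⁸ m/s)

γ = 1/√(1 - 0.522²) = 1.1724
γ - 1 = 0.1724
KE = (γ-1)mc² = 0.1724 × 7.61 × (3×10⁸)² = 1.181×10¹⁷ J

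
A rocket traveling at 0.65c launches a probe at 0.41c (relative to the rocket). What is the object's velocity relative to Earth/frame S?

u = (u' + v)/(1 + u'v/c²)
Numerator: 0.41 + 0.65 = 1.06
Denominator: 1 + 0.2665 = 1.2665
u = 1.06/1.2665 = 0.8370c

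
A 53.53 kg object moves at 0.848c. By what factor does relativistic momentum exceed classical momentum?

p_rel = γmv, p_class = mv
Ratio = γ = 1/√(1 - 0.848²) = 1.887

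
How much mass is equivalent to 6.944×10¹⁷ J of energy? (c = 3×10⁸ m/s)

From E = mc², we get m = E/c²
c² = (3×10⁸)² = 9×10¹⁶ m²/s²
m = 6.944×10¹⁷ / 9×10¹⁶ = 7.716 kg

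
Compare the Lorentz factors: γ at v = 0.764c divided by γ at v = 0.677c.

γ₁ = 1/√(1 - 0.764²) = 1.550
γ₂ = 1/√(1 - 0.677²) = 1.359
γ₁/γ₂ = 1.550/1.359 = 1.141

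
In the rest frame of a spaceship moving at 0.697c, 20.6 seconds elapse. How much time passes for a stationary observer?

Proper time Δt₀ = 20.6 seconds
γ = 1/√(1 - 0.697²) = 1.3946
Δt = γΔt₀ = 1.3946 × 20.6 = 28.73 seconds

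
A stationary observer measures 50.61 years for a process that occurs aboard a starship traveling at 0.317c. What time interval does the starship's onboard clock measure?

Dilated time Δt = 50.61 years
γ = 1/√(1 - 0.317²) = 1.0544
Δt₀ = Δt/γ = 50.61/1.0544 = 48.00 years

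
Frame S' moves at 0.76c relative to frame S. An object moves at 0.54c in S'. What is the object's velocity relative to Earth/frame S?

u = (u' + v)/(1 + u'v/c²)
Numerator: 0.54 + 0.76 = 1.3
Denominator: 1 + 0.4104 = 1.4104
u = 1.3/1.4104 = 0.9217c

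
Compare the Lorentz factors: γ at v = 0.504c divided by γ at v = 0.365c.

γ₁ = 1/√(1 - 0.504²) = 1.158
γ₂ = 1/√(1 - 0.365²) = 1.074
γ₁/γ₂ = 1.158/1.074 = 1.078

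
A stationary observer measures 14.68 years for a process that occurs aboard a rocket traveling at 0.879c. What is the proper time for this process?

Dilated time Δt = 14.68 years
γ = 1/√(1 - 0.879²) = 2.097
Δt₀ = Δt/γ = 14.68/2.097 = 7.000 years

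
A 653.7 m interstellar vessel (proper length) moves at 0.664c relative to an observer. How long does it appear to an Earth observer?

Proper length L₀ = 653.7 m
γ = 1/√(1 - 0.664²) = 1.3374
L = L₀/γ = 653.7/1.3374 = 488.8 m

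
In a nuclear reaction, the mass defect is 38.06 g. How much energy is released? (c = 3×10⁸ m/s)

Convert mass defect: Δm = 38.06 g = 0.03806 kg
E = Δm·c² = 0.03806 × (3×10⁸)²
= 0.03806 × 9×10¹⁶ = 3.425×10¹⁵ J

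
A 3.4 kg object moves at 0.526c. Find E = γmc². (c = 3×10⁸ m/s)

γ = 1/√(1 - 0.526²) = 1.1758
mc² = 3.4 × (3×10⁸)² = 3.060×10¹⁷ J
E = γmc² = 1.1758 × 3.060×10¹⁷ = 3.598×10¹⁷ J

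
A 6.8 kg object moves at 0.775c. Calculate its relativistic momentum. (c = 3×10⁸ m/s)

γ = 1/√(1 - 0.775²) = 1.5824
v = 0.775 × 3×10⁸ = 2.325×10⁸ m/s
p = γmv = 1.5824 × 6.8 × 2.325×10⁸ = 2.502×10⁹ kg·m/s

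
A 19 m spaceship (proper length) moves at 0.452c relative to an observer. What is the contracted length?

Proper length L₀ = 19 m
γ = 1/√(1 - 0.452²) = 1.121
L = L₀/γ = 19/1.121 = 16.95 m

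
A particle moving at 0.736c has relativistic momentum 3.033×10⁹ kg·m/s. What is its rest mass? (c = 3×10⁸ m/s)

γ = 1/√(1 - 0.736²) = 1.47715
v = 0.736 × 3×10⁸ = 2.208×10⁸ m/s
m = p/(γv) = 3.033×10⁹/(1.47715 × 2.208×10⁸) = 9.299 kg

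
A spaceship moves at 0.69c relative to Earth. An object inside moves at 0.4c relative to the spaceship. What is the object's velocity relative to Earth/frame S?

u = (u' + v)/(1 + u'v/c²)
Numerator: 0.4 + 0.69 = 1.09
Denominator: 1 + 0.276 = 1.276
u = 1.09/1.276 = 0.8542c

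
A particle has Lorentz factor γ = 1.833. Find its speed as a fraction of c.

From γ = 1/√(1 - v²/c²):
1/γ² = 1/1.833² = 0.2976
v²/c² = 1 - 0.2976 = 0.7024
v/c = √(0.7024) = 0.8381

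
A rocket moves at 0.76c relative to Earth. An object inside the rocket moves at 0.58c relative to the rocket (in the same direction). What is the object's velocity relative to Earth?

u = (u' + v)/(1 + u'v/c²)
Numerator: 0.58 + 0.76 = 1.34
Denominator: 1 + 0.4408 = 1.4408
u = 1.34/1.4408 = 0.9300c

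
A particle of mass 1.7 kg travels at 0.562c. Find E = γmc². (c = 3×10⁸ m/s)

γ = 1/√(1 - 0.562²) = 1.209
mc² = 1.7 × (3×10⁸)² = 1.530×10¹⁷ J
E = γmc² = 1.209 × 1.530×10¹⁷ = 1.850×10¹⁷ J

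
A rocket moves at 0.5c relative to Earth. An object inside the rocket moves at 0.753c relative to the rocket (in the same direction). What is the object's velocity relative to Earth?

u = (u' + v)/(1 + u'v/c²)
Numerator: 0.753 + 0.5 = 1.253
Denominator: 1 + 0.3765 = 1.3765
u = 1.253/1.3765 = 0.9103c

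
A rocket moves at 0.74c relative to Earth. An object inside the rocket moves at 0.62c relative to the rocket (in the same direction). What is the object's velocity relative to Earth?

u = (u' + v)/(1 + u'v/c²)
Numerator: 0.62 + 0.74 = 1.36
Denominator: 1 + 0.4588 = 1.4588
u = 1.36/1.4588 = 0.9323c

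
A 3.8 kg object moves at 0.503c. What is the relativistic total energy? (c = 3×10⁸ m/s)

γ = 1/√(1 - 0.503²) = 1.157
mc² = 3.8 × (3×10⁸)² = 3.420×10¹⁷ J
E = γmc² = 1.157 × 3.420×10¹⁷ = 3.957×10¹⁷ J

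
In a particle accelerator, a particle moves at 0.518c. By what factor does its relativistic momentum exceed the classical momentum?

p_rel = γmv, p_class = mv
Ratio = γ = 1/√(1 - 0.518²)
= 1/√(0.731676) = 1.169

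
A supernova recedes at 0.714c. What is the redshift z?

β = 0.714
(1+β)/(1-β) = 1.714/0.286 = 5.993
√(5.993) = 2.448
z = 2.448 - 1 = 1.448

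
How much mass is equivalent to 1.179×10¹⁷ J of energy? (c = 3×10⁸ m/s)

From E = mc², we get m = E/c²
c² = (3×10⁸)² = 9×10¹⁶ m²/s²
m = 1.179×10¹⁷ / 9×10¹⁶ = 1.310 kg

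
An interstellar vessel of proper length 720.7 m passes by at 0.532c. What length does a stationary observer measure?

Proper length L₀ = 720.7 m
γ = 1/√(1 - 0.532²) = 1.181
L = L₀/γ = 720.7/1.181 = 610.2 m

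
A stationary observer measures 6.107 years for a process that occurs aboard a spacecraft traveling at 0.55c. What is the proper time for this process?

Dilated time Δt = 6.107 years
γ = 1/√(1 - 0.55²) = 1.1974
Δt₀ = Δt/γ = 6.107/1.1974 = 5.100 years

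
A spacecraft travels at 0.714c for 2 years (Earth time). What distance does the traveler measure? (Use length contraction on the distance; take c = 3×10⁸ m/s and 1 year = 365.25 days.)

Earth distance: d = v × t = 0.714c × 2 yr = 1.3519×10¹⁶ m
γ = 1.4283
d' = d/γ = 1.3519×10¹⁶/1.4283 = 9.465×10¹⁵ m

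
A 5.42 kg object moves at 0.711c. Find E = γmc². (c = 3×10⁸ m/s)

γ = 1/√(1 - 0.711²) = 1.422
mc² = 5.42 × (3×10⁸)² = 4.878×10¹⁷ J
E = γmc² = 1.422 × 4.878×10¹⁷ = 6.937×10¹⁷ J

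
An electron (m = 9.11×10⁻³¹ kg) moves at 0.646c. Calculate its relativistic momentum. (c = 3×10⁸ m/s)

γ = 1/√(1 - 0.646²) = 1.310
v = 0.646 × 3×10⁸ = 1.938×10⁸ m/s
p = γmv = 1.310 × 9.11×10⁻³¹ × 1.938×10⁸ = 2.313×10⁻²² kg·m/s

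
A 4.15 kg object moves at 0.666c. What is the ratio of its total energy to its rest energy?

E = γmc², E₀ = mc²
E/E₀ = γ = 1/√(1 - 0.666²) = 1.341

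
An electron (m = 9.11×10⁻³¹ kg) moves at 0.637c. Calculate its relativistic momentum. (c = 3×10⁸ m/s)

γ = 1/√(1 - 0.637²) = 1.297
v = 0.637 × 3×10⁸ = 1.911×10⁸ m/s
p = γmv = 1.297 × 9.11×10⁻³¹ × 1.911×10⁸ = 2.258×10⁻²² kg·m/s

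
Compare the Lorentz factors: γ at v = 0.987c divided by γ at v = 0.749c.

γ₁ = 1/√(1 - 0.987²) = 6.222
γ₂ = 1/√(1 - 0.749²) = 1.509
γ₁/γ₂ = 6.222/1.509 = 4.123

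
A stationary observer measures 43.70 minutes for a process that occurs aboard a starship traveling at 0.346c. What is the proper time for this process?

Dilated time Δt = 43.70 minutes
γ = 1/√(1 - 0.346²) = 1.0658
Δt₀ = Δt/γ = 43.70/1.0658 = 41.00 minutes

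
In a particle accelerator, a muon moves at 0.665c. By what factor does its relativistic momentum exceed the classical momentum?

p_rel = γmv, p_class = mv
Ratio = γ = 1/√(1 - 0.665²)
= 1/√(0.557775) = 1.339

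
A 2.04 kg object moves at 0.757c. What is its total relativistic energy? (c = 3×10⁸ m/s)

γ = 1/√(1 - 0.757²) = 1.5304
mc² = 2.04 × (3×10⁸)² = 1.836×10¹⁷ J
E = γmc² = 1.5304 × 1.836×10¹⁷ = 2.810×10¹⁷ J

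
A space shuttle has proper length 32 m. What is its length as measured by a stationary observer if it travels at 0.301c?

Proper length L₀ = 32 m
γ = 1/√(1 - 0.301²) = 1.0486
L = L₀/γ = 32/1.0486 = 30.52 m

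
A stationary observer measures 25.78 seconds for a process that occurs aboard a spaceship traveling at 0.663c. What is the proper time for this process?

Dilated time Δt = 25.78 seconds
γ = 1/√(1 - 0.663²) = 1.336
Δt₀ = Δt/γ = 25.78/1.336 = 19.30 seconds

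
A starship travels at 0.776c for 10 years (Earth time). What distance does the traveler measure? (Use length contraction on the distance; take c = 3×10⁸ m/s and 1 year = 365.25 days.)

Earth distance: d = v × t = 0.776c × 10 yr = 7.3466×10¹⁶ m
γ = 1.5855
d' = d/γ = 7.3466×10¹⁶/1.5855 = 4.634×10¹⁶ m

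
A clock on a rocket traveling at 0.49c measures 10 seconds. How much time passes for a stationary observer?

Proper time Δt₀ = 10 seconds
γ = 1/√(1 - 0.49²) = 1.147
Δt = γΔt₀ = 1.147 × 10 = 11.47 seconds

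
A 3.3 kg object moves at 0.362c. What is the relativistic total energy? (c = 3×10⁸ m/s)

γ = 1/√(1 - 0.362²) = 1.0728
mc² = 3.3 × (3×10⁸)² = 2.970×10¹⁷ J
E = γmc² = 1.0728 × 2.970×10¹⁷ = 3.186×10¹⁷ J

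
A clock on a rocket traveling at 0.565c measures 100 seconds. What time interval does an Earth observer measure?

Proper time Δt₀ = 100 seconds
γ = 1/√(1 - 0.565²) = 1.212
Δt = γΔt₀ = 1.212 × 100 = 121.2 seconds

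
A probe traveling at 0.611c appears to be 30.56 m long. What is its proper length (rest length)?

Contracted length L = 30.56 m
γ = 1/√(1 - 0.611²) = 1.263
L₀ = γL = 1.263 × 30.56 = 38.60 m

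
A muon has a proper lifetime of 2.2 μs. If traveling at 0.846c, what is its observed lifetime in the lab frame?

Proper lifetime τ₀ = 2.2 μs
γ = 1/√(1 - 0.846²) = 1.8755
τ = γτ₀ = 1.8755 × 2.2 μs = 4.126 μs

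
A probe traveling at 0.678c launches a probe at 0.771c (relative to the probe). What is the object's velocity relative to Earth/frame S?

u = (u' + v)/(1 + u'v/c²)
Numerator: 0.771 + 0.678 = 1.449
Denominator: 1 + 0.522738 = 1.522738
u = 1.449/1.522738 = 0.9516c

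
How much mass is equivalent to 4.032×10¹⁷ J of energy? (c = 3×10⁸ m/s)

From E = mc², we get m = E/c²
c² = (3×10⁸)² = 9×10¹⁶ m²/s²
m = 4.032×10¹⁷ / 9×10¹⁶ = 4.480 kg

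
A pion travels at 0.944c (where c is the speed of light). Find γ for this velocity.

v/c = 0.944, so (v/c)² = 0.891136
1 - (v/c)² = 0.108864
γ = 1/√(0.108864) = 3.031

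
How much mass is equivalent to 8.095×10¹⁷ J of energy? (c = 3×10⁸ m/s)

From E = mc², we get m = E/c²
c² = (3×10⁸)² = 9×10¹⁶ m²/s²
m = 8.095×10¹⁷ / 9×10¹⁶ = 8.994 kg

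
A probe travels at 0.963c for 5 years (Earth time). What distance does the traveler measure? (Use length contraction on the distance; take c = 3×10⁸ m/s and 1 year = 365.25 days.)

Earth distance: d = v × t = 0.963c × 5 yr = 4.5585×10¹⁶ m
γ = 3.7106
d' = d/γ = 4.5585×10¹⁶/3.7106 = 1.229×10¹⁶ m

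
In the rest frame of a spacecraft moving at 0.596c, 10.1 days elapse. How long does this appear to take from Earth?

Proper time Δt₀ = 10.1 days
γ = 1/√(1 - 0.596²) = 1.2454
Δt = γΔt₀ = 1.2454 × 10.1 = 12.58 days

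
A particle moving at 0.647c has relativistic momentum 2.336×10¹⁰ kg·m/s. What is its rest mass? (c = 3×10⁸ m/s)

γ = 1/√(1 - 0.647²) = 1.3115
v = 0.647 × 3×10⁸ = 1.941×10⁸ m/s
m = p/(γv) = 2.336×10¹⁰/(1.3115 × 1.941×10⁸) = 91.77 kg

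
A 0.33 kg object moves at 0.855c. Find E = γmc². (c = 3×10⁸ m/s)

γ = 1/√(1 - 0.855²) = 1.9282
mc² = 0.33 × (3×10⁸)² = 2.970×10¹⁶ J
E = γmc² = 1.9282 × 2.970×10¹⁶ = 5.727×10¹⁶ J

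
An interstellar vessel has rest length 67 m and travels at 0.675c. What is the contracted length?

Proper length L₀ = 67 m
γ = 1/√(1 - 0.675²) = 1.35535
L = L₀/γ = 67/1.35535 = 49.43 m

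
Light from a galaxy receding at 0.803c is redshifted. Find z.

β = 0.803
(1+β)/(1-β) = 1.803/0.197 = 9.152
√(9.152) = 3.025
z = 3.025 - 1 = 2.025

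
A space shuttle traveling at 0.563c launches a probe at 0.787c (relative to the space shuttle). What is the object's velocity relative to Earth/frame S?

u = (u' + v)/(1 + u'v/c²)
Numerator: 0.787 + 0.563 = 1.35
Denominator: 1 + 0.443081 = 1.443081
u = 1.35/1.443081 = 0.9355c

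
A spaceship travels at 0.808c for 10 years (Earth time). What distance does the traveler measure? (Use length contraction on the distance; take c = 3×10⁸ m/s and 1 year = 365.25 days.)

Earth distance: d = v × t = 0.808c × 10 yr = 7.6496×10¹⁶ m
γ = 1.6973
d' = d/γ = 7.6496×10¹⁶/1.6973 = 4.507×10¹⁶ m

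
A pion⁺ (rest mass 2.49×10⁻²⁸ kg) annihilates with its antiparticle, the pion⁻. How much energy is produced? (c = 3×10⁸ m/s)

Both particles have the same rest mass, so total mass = 2m
E = 2m·c² = 2 × 2.49×10⁻²⁸ × (3×10⁸)²
= 2 × 2.49×10⁻²⁸ × 9×10¹⁶
= 4.482×10⁻¹¹ J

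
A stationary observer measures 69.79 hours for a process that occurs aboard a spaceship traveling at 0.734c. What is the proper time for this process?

Dilated time Δt = 69.79 hours
γ = 1/√(1 - 0.734²) = 1.4724
Δt₀ = Δt/γ = 69.79/1.4724 = 47.40 hours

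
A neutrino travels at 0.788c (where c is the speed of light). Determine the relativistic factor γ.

v/c = 0.788, so (v/c)² = 0.620944
1 - (v/c)² = 0.379056
γ = 1/√(0.379056) = 1.624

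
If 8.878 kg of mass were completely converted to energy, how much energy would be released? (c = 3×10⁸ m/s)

Using E = mc²:
c² = (3×10⁸)² = 9×10¹⁶ m²/s²
E = 8.878 × 9×10¹⁶ = 7.990×10¹⁷ J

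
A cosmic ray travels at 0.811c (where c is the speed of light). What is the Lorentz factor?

v/c = 0.811, so (v/c)² = 0.657721
1 - (v/c)² = 0.342279
γ = 1/√(0.342279) = 1.709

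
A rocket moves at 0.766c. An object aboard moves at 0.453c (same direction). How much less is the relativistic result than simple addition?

Classical: u' + v = 0.453 + 0.766 = 1.219c
Relativistic: u = (0.453 + 0.766)/(1 + 0.346998) = 1.219/1.346998 = 0.9050c
Difference: 1.219 - 0.9050 = 0.3140c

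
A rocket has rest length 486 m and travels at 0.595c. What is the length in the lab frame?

Proper length L₀ = 486 m
γ = 1/√(1 - 0.595²) = 1.2442
L = L₀/γ = 486/1.2442 = 390.6 m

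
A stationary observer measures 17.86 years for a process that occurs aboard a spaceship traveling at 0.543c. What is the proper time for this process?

Dilated time Δt = 17.86 years
γ = 1/√(1 - 0.543²) = 1.191
Δt₀ = Δt/γ = 17.86/1.191 = 15.00 years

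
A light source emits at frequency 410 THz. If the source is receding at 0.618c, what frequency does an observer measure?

β = v/c = 0.618
(1-β)/(1+β) = 0.382/1.618 = 0.2361
Doppler factor = √(0.2361) = 0.4859
f_obs = 410 × 0.4859 = 199.2 THz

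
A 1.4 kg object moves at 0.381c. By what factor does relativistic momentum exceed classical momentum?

p_rel = γmv, p_class = mv
Ratio = γ = 1/√(1 - 0.381²) = 1.082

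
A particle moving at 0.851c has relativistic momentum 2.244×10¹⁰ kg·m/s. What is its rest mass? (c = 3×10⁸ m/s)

γ = 1/√(1 - 0.851²) = 1.904
v = 0.851 × 3×10⁸ = 2.553×10⁸ m/s
m = p/(γv) = 2.244×10¹⁰/(1.904 × 2.553×10⁸) = 46.16 kg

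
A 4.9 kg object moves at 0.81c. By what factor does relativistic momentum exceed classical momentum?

p_rel = γmv, p_class = mv
Ratio = γ = 1/√(1 - 0.81²) = 1.705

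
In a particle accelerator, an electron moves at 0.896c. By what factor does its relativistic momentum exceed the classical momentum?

p_rel = γmv, p_class = mv
Ratio = γ = 1/√(1 - 0.896²)
= 1/√(0.197184) = 2.252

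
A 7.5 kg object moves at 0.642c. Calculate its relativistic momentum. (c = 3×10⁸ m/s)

γ = 1/√(1 - 0.642²) = 1.304
v = 0.642 × 3×10⁸ = 1.926×10⁸ m/s
p = γmv = 1.304 × 7.5 × 1.926×10⁸ = 1.884×10⁹ kg·m/s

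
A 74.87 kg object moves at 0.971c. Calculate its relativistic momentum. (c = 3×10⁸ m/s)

γ = 1/√(1 - 0.971²) = 4.1827
v = 0.971 × 3×10⁸ = 2.913×10⁸ m/s
p = γmv = 4.1827 × 74.87 × 2.913×10⁸ = 9.122×10¹⁰ kg·m/s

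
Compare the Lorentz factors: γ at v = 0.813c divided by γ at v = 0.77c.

γ₁ = 1/√(1 - 0.813²) = 1.717
γ₂ = 1/√(1 - 0.77²) = 1.567
γ₁/γ₂ = 1.717/1.567 = 1.096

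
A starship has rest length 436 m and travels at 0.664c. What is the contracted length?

Proper length L₀ = 436 m
γ = 1/√(1 - 0.664²) = 1.3374
L = L₀/γ = 436/1.3374 = 326.0 m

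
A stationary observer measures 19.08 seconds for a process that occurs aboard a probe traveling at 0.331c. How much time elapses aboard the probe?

Dilated time Δt = 19.08 seconds
γ = 1/√(1 - 0.331²) = 1.060
Δt₀ = Δt/γ = 19.08/1.060 = 18.00 seconds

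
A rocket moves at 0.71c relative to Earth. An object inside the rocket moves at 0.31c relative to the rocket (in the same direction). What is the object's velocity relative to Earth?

u = (u' + v)/(1 + u'v/c²)
Numerator: 0.31 + 0.71 = 1.02
Denominator: 1 + 0.2201 = 1.2201
u = 1.02/1.2201 = 0.8360c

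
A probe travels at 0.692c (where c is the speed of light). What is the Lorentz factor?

v/c = 0.692, so (v/c)² = 0.478864
1 - (v/c)² = 0.521136
γ = 1/√(0.521136) = 1.385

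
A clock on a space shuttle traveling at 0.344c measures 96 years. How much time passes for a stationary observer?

Proper time Δt₀ = 96 years
γ = 1/√(1 - 0.344²) = 1.065
Δt = γΔt₀ = 1.065 × 96 = 102.2 years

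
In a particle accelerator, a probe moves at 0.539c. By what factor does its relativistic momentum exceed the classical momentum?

p_rel = γmv, p_class = mv
Ratio = γ = 1/√(1 - 0.539²)
= 1/√(0.709479) = 1.187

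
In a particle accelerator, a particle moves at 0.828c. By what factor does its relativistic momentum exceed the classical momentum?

p_rel = γmv, p_class = mv
Ratio = γ = 1/√(1 - 0.828²)
= 1/√(0.314416) = 1.783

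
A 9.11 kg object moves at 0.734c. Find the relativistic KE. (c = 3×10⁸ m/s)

γ = 1/√(1 - 0.734²) = 1.4724
γ - 1 = 0.4724
KE = (γ-1)mc² = 0.4724 × 9.11 × (3×10⁸)² = 3.873×10¹⁷ J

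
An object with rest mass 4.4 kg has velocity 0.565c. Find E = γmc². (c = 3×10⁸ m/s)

γ = 1/√(1 - 0.565²) = 1.21199
mc² = 4.4 × (3×10⁸)² = 3.960×10¹⁷ J
E = γmc² = 1.21199 × 3.960×10¹⁷ = 4.799×10¹⁷ J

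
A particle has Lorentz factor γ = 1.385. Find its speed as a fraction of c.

From γ = 1/√(1 - v²/c²):
1/γ² = 1/1.385² = 0.5213
v²/c² = 1 - 0.5213 = 0.4787
v/c = √(0.4787) = 0.6919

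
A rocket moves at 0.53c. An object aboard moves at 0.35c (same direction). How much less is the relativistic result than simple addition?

Classical: u' + v = 0.35 + 0.53 = 0.88c
Relativistic: u = (0.35 + 0.53)/(1 + 0.1855) = 0.88/1.1855 = 0.7423c
Difference: 0.88 - 0.7423 = 0.1377c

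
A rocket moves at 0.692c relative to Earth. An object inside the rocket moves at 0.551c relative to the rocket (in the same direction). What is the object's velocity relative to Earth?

u = (u' + v)/(1 + u'v/c²)
Numerator: 0.551 + 0.692 = 1.243
Denominator: 1 + 0.381292 = 1.381292
u = 1.243/1.381292 = 0.8999c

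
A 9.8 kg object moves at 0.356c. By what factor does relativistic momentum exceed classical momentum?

p_rel = γmv, p_class = mv
Ratio = γ = 1/√(1 - 0.356²) = 1.070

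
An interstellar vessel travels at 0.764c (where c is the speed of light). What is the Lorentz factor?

v/c = 0.764, so (v/c)² = 0.583696
1 - (v/c)² = 0.416304
γ = 1/√(0.416304) = 1.550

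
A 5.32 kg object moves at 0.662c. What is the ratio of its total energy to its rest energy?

E = γmc², E₀ = mc²
E/E₀ = γ = 1/√(1 - 0.662²) = 1.334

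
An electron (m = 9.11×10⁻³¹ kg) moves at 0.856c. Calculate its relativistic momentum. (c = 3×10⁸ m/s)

γ = 1/√(1 - 0.856²) = 1.9343
v = 0.856 × 3×10⁸ = 2.568×10⁸ m/s
p = γmv = 1.9343 × 9.11×10⁻³¹ × 2.568×10⁸ = 4.525×10⁻²² kg·m/s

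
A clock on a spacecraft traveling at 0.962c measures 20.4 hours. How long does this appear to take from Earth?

Proper time Δt₀ = 20.4 hours
γ = 1/√(1 - 0.962²) = 3.6623
Δt = γΔt₀ = 3.6623 × 20.4 = 74.71 hours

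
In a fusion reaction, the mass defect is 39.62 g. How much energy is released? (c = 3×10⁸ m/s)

Convert mass defect: Δm = 39.62 g = 0.03962 kg
E = Δm·c² = 0.03962 × (3×10⁸)²
= 0.03962 × 9×10¹⁶ = 3.566×10¹⁵ J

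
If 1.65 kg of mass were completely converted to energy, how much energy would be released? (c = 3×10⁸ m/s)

Using E = mc²:
c² = (3×10⁸)² = 9×10¹⁶ m²/s²
E = 1.65 × 9×10¹⁶ = 1.485×10¹⁷ J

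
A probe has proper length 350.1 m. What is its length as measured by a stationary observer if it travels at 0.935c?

Proper length L₀ = 350.1 m
γ = 1/√(1 - 0.935²) = 2.8197
L = L₀/γ = 350.1/2.8197 = 124.2 m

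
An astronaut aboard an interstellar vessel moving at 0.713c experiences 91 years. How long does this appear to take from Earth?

Proper time Δt₀ = 91 years
γ = 1/√(1 - 0.713²) = 1.426
Δt = γΔt₀ = 1.426 × 91 = 129.8 years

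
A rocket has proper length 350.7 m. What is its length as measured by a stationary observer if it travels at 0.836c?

Proper length L₀ = 350.7 m
γ = 1/√(1 - 0.836²) = 1.8224
L = L₀/γ = 350.7/1.8224 = 192.4 m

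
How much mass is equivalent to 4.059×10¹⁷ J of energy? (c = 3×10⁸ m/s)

From E = mc², we get m = E/c²
c² = (3×10⁸)² = 9×10¹⁶ m²/s²
m = 4.059×10¹⁷ / 9×10¹⁶ = 4.510 kg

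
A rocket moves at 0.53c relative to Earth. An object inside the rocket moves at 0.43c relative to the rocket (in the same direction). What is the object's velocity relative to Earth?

u = (u' + v)/(1 + u'v/c²)
Numerator: 0.43 + 0.53 = 0.96
Denominator: 1 + 0.2279 = 1.2279
u = 0.96/1.2279 = 0.7818c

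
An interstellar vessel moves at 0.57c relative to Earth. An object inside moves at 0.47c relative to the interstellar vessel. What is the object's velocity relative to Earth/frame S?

u = (u' + v)/(1 + u'v/c²)
Numerator: 0.47 + 0.57 = 1.04
Denominator: 1 + 0.2679 = 1.2679
u = 1.04/1.2679 = 0.8203c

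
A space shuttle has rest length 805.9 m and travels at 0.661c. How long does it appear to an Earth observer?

Proper length L₀ = 805.9 m
γ = 1/√(1 - 0.661²) = 1.33265
L = L₀/γ = 805.9/1.33265 = 604.7 m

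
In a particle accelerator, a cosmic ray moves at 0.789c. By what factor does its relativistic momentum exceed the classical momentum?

p_rel = γmv, p_class = mv
Ratio = γ = 1/√(1 - 0.789²)
= 1/√(0.377479) = 1.628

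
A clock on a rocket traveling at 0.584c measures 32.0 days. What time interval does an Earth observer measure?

Proper time Δt₀ = 32.0 days
γ = 1/√(1 - 0.584²) = 1.232
Δt = γΔt₀ = 1.232 × 32.0 = 39.42 days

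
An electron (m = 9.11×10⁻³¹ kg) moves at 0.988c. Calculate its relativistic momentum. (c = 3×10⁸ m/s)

γ = 1/√(1 - 0.988²) = 6.474
v = 0.988 × 3×10⁸ = 2.964×10⁸ m/s
p = γmv = 6.474 × 9.11×10⁻³¹ × 2.964×10⁸ = 1.748×10⁻²¹ kg·m/s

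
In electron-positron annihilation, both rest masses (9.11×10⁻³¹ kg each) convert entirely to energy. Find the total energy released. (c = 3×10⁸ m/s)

Both particles have the same rest mass, so total mass = 2m
E = 2m·c² = 2 × 9.11×10⁻³¹ × (3×10⁸)²
= 2 × 9.11×10⁻³¹ × 9×10¹⁶
= 1.640×10⁻¹³ J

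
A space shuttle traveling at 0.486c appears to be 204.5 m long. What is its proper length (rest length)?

Contracted length L = 204.5 m
γ = 1/√(1 - 0.486²) = 1.1442
L₀ = γL = 1.1442 × 204.5 = 234.0 m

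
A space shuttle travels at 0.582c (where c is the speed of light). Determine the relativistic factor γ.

v/c = 0.582, so (v/c)² = 0.338724
1 - (v/c)² = 0.661276
γ = 1/√(0.661276) = 1.230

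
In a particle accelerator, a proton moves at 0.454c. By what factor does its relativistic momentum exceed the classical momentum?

p_rel = γmv, p_class = mv
Ratio = γ = 1/√(1 - 0.454²)
= 1/√(0.793884) = 1.122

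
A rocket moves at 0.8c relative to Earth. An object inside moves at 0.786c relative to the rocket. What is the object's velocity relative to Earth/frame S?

u = (u' + v)/(1 + u'v/c²)
Numerator: 0.786 + 0.8 = 1.586
Denominator: 1 + 0.6288 = 1.6288
u = 1.586/1.6288 = 0.9737c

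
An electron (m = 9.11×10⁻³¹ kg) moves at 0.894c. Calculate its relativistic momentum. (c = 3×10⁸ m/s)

γ = 1/√(1 - 0.894²) = 2.232
v = 0.894 × 3×10⁸ = 2.682×10⁸ m/s
p = γmv = 2.232 × 9.11×10⁻³¹ × 2.682×10⁸ = 5.453×10⁻²² kg·m/s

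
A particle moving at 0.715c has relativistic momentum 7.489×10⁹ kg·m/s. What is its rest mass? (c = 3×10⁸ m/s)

γ = 1/√(1 - 0.715²) = 1.4304
v = 0.715 × 3×10⁸ = 2.145×10⁸ m/s
m = p/(γv) = 7.489×10⁹/(1.4304 × 2.145×10⁸) = 24.41 kg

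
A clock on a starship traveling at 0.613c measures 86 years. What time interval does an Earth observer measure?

Proper time Δt₀ = 86 years
γ = 1/√(1 - 0.613²) = 1.26569
Δt = γΔt₀ = 1.26569 × 86 = 108.8 years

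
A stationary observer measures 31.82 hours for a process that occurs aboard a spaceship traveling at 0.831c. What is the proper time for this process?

Dilated time Δt = 31.82 hours
γ = 1/√(1 - 0.831²) = 1.798
Δt₀ = Δt/γ = 31.82/1.798 = 17.70 hours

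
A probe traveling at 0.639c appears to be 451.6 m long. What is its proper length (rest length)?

Contracted length L = 451.6 m
γ = 1/√(1 - 0.639²) = 1.300
L₀ = γL = 1.300 × 451.6 = 587.1 m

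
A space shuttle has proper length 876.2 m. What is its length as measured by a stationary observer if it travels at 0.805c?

Proper length L₀ = 876.2 m
γ = 1/√(1 - 0.805²) = 1.6856
L = L₀/γ = 876.2/1.6856 = 519.8 m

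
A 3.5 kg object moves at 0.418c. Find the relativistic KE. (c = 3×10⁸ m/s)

γ = 1/√(1 - 0.418²) = 1.1008
γ - 1 = 0.1008
KE = (γ-1)mc² = 0.1008 × 3.5 × (3×10⁸)² = 3.175×10¹⁶ J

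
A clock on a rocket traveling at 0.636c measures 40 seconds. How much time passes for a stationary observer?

Proper time Δt₀ = 40 seconds
γ = 1/√(1 - 0.636²) = 1.29586
Δt = γΔt₀ = 1.29586 × 40 = 51.83 seconds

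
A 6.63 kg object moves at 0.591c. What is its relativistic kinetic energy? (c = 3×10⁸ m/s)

γ = 1/√(1 - 0.591²) = 1.2397
γ - 1 = 0.2397
KE = (γ-1)mc² = 0.2397 × 6.63 × (3×10⁸)² = 1.430×10¹⁷ J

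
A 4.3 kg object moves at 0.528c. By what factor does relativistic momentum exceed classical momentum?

p_rel = γmv, p_class = mv
Ratio = γ = 1/√(1 - 0.528²) = 1.178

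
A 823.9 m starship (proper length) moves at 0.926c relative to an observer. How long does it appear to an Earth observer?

Proper length L₀ = 823.9 m
γ = 1/√(1 - 0.926²) = 2.649
L = L₀/γ = 823.9/2.649 = 311.0 m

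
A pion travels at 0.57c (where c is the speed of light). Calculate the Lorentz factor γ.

v/c = 0.57, so (v/c)² = 0.3249
1 - (v/c)² = 0.6751
γ = 1/√(0.6751) = 1.217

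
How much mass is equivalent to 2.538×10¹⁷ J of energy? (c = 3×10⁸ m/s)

From E = mc², we get m = E/c²
c² = (3×10⁸)² = 9×10¹⁶ m²/s²
m = 2.538×10¹⁷ / 9×10¹⁶ = 2.820 kg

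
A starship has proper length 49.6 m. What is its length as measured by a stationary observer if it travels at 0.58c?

Proper length L₀ = 49.6 m
γ = 1/√(1 - 0.58²) = 1.2276
L = L₀/γ = 49.6/1.2276 = 40.40 m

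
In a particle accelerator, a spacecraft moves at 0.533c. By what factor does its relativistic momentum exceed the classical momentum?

p_rel = γmv, p_class = mv
Ratio = γ = 1/√(1 - 0.533²)
= 1/√(0.715911) = 1.182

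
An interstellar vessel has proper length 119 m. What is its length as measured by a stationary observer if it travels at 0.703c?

Proper length L₀ = 119 m
γ = 1/√(1 - 0.703²) = 1.4061
L = L₀/γ = 119/1.4061 = 84.63 m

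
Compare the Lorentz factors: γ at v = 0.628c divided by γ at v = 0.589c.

γ₁ = 1/√(1 - 0.628²) = 1.2850
γ₂ = 1/√(1 - 0.589²) = 1.2374
γ₁/γ₂ = 1.2850/1.2374 = 1.038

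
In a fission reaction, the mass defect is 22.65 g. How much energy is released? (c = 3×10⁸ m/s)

Convert mass defect: Δm = 22.65 g = 0.02265 kg
E = Δm·c² = 0.02265 × (3×10⁸)²
= 0.02265 × 9×10¹⁶ = 2.039×10¹⁵ J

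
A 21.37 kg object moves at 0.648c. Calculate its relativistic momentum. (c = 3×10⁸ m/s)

γ = 1/√(1 - 0.648²) = 1.31296
v = 0.648 × 3×10⁸ = 1.944×10⁸ m/s
p = γmv = 1.31296 × 21.37 × 1.944×10⁸ = 5.454×10⁹ kg·m/s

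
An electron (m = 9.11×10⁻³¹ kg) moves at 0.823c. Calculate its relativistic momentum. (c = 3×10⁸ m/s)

γ = 1/√(1 - 0.823²) = 1.7604
v = 0.823 × 3×10⁸ = 2.469×10⁸ m/s
p = γmv = 1.7604 × 9.11×10⁻³¹ × 2.469×10⁸ = 3.960×10⁻²² kg·m/s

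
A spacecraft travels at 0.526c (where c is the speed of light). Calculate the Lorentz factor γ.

v/c = 0.526, so (v/c)² = 0.276676
1 - (v/c)² = 0.723324
γ = 1/√(0.723324) = 1.176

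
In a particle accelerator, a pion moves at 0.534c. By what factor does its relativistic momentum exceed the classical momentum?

p_rel = γmv, p_class = mv
Ratio = γ = 1/√(1 - 0.534²)
= 1/√(0.714844) = 1.183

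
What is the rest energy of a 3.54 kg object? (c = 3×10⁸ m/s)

c² = (3×10⁸)² = 9.000×10¹⁶ m²/s²
E₀ = mc² = 3.54 × 9.000×10¹⁶ = 3.186×10¹⁷ J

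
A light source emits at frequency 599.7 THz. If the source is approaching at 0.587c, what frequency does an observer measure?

β = v/c = 0.587
(1+β)/(1-β) = 1.587/0.413 = 3.8426
Doppler factor = √(3.8426) = 1.9603
f_obs = 599.7 × 1.9603 = 1176 THz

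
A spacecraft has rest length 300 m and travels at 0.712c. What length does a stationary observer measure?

Proper length L₀ = 300 m
γ = 1/√(1 - 0.712²) = 1.424
L = L₀/γ = 300/1.424 = 210.7 m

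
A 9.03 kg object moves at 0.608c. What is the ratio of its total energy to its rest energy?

E = γmc², E₀ = mc²
E/E₀ = γ = 1/√(1 - 0.608²) = 1.260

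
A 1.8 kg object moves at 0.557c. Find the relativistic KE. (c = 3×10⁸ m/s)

γ = 1/√(1 - 0.557²) = 1.2041
γ - 1 = 0.2041
KE = (γ-1)mc² = 0.2041 × 1.8 × (3×10⁸)² = 3.306×10¹⁶ J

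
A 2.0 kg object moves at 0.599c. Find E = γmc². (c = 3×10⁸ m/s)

γ = 1/√(1 - 0.599²) = 1.249
mc² = 2.0 × (3×10⁸)² = 1.800×10¹⁷ J
E = γmc² = 1.249 × 1.800×10¹⁷ = 2.248×10¹⁷ J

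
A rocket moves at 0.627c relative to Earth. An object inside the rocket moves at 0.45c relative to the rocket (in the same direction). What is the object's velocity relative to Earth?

u = (u' + v)/(1 + u'v/c²)
Numerator: 0.45 + 0.627 = 1.077
Denominator: 1 + 0.28215 = 1.28215
u = 1.077/1.28215 = 0.8400c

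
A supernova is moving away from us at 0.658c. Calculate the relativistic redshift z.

β = 0.658
(1+β)/(1-β) = 1.658/0.342 = 4.848
√(4.848) = 2.202
z = 2.202 - 1 = 1.202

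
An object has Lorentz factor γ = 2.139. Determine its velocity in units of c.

From γ = 1/√(1 - v²/c²):
1/γ² = 1/2.139² = 0.2186
v²/c² = 1 - 0.2186 = 0.7814
v/c = √(0.7814) = 0.8840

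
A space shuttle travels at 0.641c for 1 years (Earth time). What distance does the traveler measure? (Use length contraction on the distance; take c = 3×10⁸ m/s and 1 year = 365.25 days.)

Earth distance: d = v × t = 0.641c × 1 yr = 6.069×10¹⁵ m
γ = 1.303
d' = d/γ = 6.069×10¹⁵/1.303 = 4.658×10¹⁵ m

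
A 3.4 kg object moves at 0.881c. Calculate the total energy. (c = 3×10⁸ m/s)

γ = 1/√(1 - 0.881²) = 2.1136
mc² = 3.4 × (3×10⁸)² = 3.060×10¹⁷ J
E = γmc² = 2.1136 × 3.060×10¹⁷ = 6.468×10¹⁷ J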